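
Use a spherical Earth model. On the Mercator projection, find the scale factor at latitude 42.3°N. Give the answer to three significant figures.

1.35

The Mercator projection is conformal; its linear scale factor is the same in every direction and equals sec φ = 1/cos φ.
k = 1/cos 42.3° = 1/0.7396 = 1.352.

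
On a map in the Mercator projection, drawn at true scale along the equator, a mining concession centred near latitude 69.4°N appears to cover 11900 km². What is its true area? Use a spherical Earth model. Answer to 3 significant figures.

1470 km²

The Mercator projection is conformal; its linear scale factor is the same in every direction and equals sec φ = 1/cos φ.
Areal scale = k² = sec²φ = 1/cos²(69.4°) = 1/0.3518² = 8.078.
True area = apparent / (areal scale) = 11900 / 8.078 ≈ 1470 km².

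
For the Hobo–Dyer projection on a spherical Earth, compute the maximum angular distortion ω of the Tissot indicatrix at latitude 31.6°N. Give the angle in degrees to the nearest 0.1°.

The Hobo–Dyer projection is cylindrical equal-area with φ₀ = 37.5°. For cylindrical equal-area with standard parallel φ₀, h = cos φ / cos φ₀ and k = cos φ₀ / cos φ, so h·k = 1.
At 31.6°: h = 1.074, k = 0.9315; principal scales a = 1.074, b = 0.9315.
sin(ω/2) = (a − b)/(a + b) = 0.1421/2.005 = 0.07088, so ω = 2 arcsin(0.07088) ≈ 8.1°.

8.1°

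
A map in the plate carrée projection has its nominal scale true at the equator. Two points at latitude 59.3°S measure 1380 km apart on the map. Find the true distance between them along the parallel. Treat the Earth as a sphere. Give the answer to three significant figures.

705 km

Plate carrée maps x = Rλ, y = Rφ. The meridian scale is h = 1 and the parallel scale is k = 1/cos φ = sec φ.
Along the parallel at 59.3°, map distances are exaggerated by k = sec 59.3° = 1.959.
True distance = 1380 / 1.959 = 1380 × cos 59.3° ≈ 705 km.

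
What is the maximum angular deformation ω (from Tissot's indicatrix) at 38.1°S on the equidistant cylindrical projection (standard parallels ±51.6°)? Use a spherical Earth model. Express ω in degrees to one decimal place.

With standard parallel φ₀ = 51.6°, the equirectangular projection gives x = Rλ cos φ₀, y = Rφ, so h = 1 and k = cos 51.6° / cos φ.
At 38.1°: h = 1.000, k = 0.7893; principal scales a = 1.000, b = 0.7893.
sin(ω/2) = (a − b)/(a + b) = 0.2107/1.789 = 0.1177, so ω = 2 arcsin(0.1177) ≈ 13.5°.

13.5°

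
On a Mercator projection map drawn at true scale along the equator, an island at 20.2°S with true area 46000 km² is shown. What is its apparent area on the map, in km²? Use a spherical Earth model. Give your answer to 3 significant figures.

52200 km²

The Mercator projection is conformal; its linear scale factor is the same in every direction and equals sec φ = 1/cos φ.
Areal scale = k² = sec²φ = 1/cos²(20.2°) = 1/0.9385² = 1.135.
Apparent area = 46000 × 1.135 ≈ 52200 km².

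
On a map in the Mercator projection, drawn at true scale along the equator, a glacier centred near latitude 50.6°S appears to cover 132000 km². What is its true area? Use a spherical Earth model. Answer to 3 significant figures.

For Mercator, h = k = sec φ (a conformal cylindrical projection has a single point scale, 1/cos φ).
Areal scale = k² = sec²φ = 1/cos²(50.6°) = 1/0.6347² = 2.482.
True area = apparent / (areal scale) = 132000 / 2.482 ≈ 53200 km².

53200 km²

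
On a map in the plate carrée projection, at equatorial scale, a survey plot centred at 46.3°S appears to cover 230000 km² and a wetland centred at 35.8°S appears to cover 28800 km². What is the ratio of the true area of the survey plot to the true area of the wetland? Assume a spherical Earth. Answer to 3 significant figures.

On the plate carrée, areal scale = h·k = 1 × sec φ, so true area = apparent × cos φ.
True area of survey plot: 230000 × cos(46.3°) = 230000 × 0.6909 = 158900 km².
True area of wetland: 28800 × cos(35.8°) = 28800 × 0.8111 = 23360 km².
Ratio = 158900 / 23360 ≈ 6.80.

6.80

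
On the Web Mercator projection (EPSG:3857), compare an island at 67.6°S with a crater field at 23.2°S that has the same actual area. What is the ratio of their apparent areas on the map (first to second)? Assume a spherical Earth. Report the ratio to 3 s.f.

Mercator areal scale is sec²φ.
At 67.6°: sec²(67.6°) = 1/0.3811² = 6.886.
At 23.2°: sec²(23.2°) = 1/0.9191² = 1.184.
Ratio = 6.886/1.184 = cos²(23.2°)/cos²(67.6°) ≈ 5.82.

5.82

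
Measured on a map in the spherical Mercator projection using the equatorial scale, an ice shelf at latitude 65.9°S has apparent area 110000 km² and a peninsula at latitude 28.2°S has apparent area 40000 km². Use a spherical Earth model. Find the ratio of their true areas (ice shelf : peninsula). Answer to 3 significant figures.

0.590

Since Mercator area scale is 1/cos²φ, the true area equals the apparent area multiplied by cos²φ.
True area of ice shelf: 110000 × cos²(65.9°) = 110000 × 0.1667 = 18340 km².
True area of peninsula: 40000 × cos²(28.2°) = 40000 × 0.7767 = 31070 km².
Ratio = 18340 / 31070 ≈ 0.590.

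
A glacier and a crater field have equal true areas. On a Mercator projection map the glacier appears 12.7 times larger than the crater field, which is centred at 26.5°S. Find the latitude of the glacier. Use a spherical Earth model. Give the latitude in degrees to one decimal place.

75.5°

For equal true areas on Mercator, apparent areas scale as sec²φ, so the ratio is cos²φ₂ / cos²φ₁.
cos²φ₂ / cos²φ₁ = 12.7  ⇒  cos φ₁ = cos 26.5° / √12.7 = 0.8949/3.564 = 0.2511.
φ₁ = arccos(0.2511) ≈ 75.5°.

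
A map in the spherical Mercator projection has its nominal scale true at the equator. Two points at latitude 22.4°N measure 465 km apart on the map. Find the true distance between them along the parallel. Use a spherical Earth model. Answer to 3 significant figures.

430 km

Mercator is conformal, so the point scale is isotropic: h = k = sec φ = 1/cos φ.
Along the parallel at 22.4°, map distances are exaggerated by k = sec 22.4° = 1.082.
True distance = 465 / 1.082 = 465 × cos 22.4° ≈ 430 km.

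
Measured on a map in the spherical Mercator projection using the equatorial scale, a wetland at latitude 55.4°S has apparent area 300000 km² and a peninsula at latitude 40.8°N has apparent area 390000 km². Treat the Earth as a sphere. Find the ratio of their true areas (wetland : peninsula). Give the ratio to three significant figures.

Since Mercator area scale is 1/cos²φ, the true area equals the apparent area multiplied by cos²φ.
True area of wetland: 300000 × cos²(55.4°) = 300000 × 0.3224 = 96730 km².
True area of peninsula: 390000 × cos²(40.8°) = 390000 × 0.5730 = 223500 km².
Ratio = 96730 / 223500 ≈ 0.433.

0.433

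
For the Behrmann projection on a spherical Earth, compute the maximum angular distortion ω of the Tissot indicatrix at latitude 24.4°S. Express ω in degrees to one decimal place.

5.8°

The Behrmann projection is cylindrical equal-area with φ₀ = 30°. A cylindrical equal-area projection with standard parallel φ₀ has meridian scale h = cos φ / cos φ₀ and parallel scale k = cos φ₀ / cos φ (so areas are preserved, h·k = 1).
At 24.4°: h = 1.052, k = 0.9510; principal scales a = 1.052, b = 0.9510.
sin(ω/2) = (a − b)/(a + b) = 0.1006/2.003 = 0.05024, so ω = 2 arcsin(0.05024) ≈ 5.8°.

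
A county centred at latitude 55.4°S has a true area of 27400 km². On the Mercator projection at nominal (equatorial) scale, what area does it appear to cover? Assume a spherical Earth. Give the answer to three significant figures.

The Mercator projection is conformal; its linear scale factor is the same in every direction and equals sec φ = 1/cos φ.
Areal scale = k² = sec²φ = 1/cos²(55.4°) = 1/0.5678² = 3.101.
Apparent area = 27400 × 3.101 ≈ 85000 km².

85000 km²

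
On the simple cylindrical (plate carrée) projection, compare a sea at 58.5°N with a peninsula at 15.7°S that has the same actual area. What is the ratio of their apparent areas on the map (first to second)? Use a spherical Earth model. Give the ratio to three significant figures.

1.84

Plate carrée maps x = Rλ, y = Rφ. The meridian scale is h = 1 and the parallel scale is k = 1/cos φ = sec φ.
Areal scale at 58.5°: h·k = 1.000 × 1.914 = 1.914.
Areal scale at 15.7°: h·k = 1.000 × 1.039 = 1.039.
Ratio = 1.914/1.039 ≈ 1.84.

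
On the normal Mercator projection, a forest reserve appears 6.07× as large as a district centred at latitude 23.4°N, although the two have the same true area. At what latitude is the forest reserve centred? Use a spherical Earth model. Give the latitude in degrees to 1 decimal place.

For equal true areas on Mercator, apparent areas scale as sec²φ, so the ratio is cos²φ₂ / cos²φ₁.
cos²φ₂ / cos²φ₁ = 6.07  ⇒  cos φ₁ = cos 23.4° / √6.07 = 0.9178/2.464 = 0.3725.
φ₁ = arccos(0.3725) ≈ 68.1°.

68.1°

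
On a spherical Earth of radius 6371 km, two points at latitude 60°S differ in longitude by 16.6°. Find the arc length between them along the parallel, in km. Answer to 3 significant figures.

923 km

Arc length along a parallel = R cos φ · Δλ (with Δλ in radians).
= 6371 × cos 60° × (16.6° × π/180) = 6371 × 0.5000 × 0.2897 ≈ 923 km.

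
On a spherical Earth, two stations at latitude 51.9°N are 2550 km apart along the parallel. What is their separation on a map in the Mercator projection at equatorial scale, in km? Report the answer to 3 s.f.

For Mercator, h = k = sec φ (a conformal cylindrical projection has a single point scale, 1/cos φ).
Along the parallel, k = sec 51.9° = 1/0.6170 = 1.621.
Map distance = 2550 × 1.621 ≈ 4130 km.

4130 km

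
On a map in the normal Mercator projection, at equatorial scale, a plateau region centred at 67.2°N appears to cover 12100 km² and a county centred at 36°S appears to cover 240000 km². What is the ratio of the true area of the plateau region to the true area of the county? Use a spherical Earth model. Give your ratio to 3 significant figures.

On Mercator the areal scale is sec²φ, so true area = apparent × cos²φ.
True area of plateau region: 12100 × cos²(67.2°) = 12100 × 0.1502 = 1817 km².
True area of county: 240000 × cos²(36°) = 240000 × 0.6545 = 157100 km².
Ratio = 1817 / 157100 ≈ 0.0116.

0.0116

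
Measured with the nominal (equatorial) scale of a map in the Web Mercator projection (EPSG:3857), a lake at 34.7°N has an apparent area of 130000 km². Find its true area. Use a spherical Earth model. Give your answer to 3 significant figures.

The Mercator projection is conformal; its linear scale factor is the same in every direction and equals sec φ = 1/cos φ.
Areal scale = k² = sec²φ = 1/cos²(34.7°) = 1/0.8221² = 1.479.
True area = apparent / (areal scale) = 130000 / 1.479 ≈ 87900 km².

87900 km²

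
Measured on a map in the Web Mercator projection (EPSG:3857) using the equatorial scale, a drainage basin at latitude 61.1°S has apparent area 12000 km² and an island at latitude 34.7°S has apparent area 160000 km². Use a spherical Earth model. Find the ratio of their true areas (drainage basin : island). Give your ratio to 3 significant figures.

Since Mercator area scale is 1/cos²φ, the true area equals the apparent area multiplied by cos²φ.
True area of drainage basin: 12000 × cos²(61.1°) = 12000 × 0.2336 = 2803 km².
True area of island: 160000 × cos²(34.7°) = 160000 × 0.6759 = 108100 km².
Ratio = 2803 / 108100 ≈ 0.0259.

0.0259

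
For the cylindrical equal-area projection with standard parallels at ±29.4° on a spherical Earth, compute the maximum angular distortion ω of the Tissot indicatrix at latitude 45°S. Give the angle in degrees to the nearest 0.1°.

23.7°

Cylindrical equal-area (φ₀ = 29.4°): h = cos φ / cos 29.4° along meridians, k = cos 29.4° / cos φ along parallels; h·k = 1.
At 45°: h = 0.8116, k = 1.232; principal scales a = 1.232, b = 0.8116.
sin(ω/2) = (a − b)/(a + b) = 0.4204/2.044 = 0.2057, so ω = 2 arcsin(0.2057) ≈ 23.7°.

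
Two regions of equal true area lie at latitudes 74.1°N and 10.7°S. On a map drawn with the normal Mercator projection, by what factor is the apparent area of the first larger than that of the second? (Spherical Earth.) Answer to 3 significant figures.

Mercator areal scale is sec²φ.
At 74.1°: sec²(74.1°) = 1/0.2740² = 13.32.
At 10.7°: sec²(10.7°) = 1/0.9826² = 1.036.
Ratio = 13.32/1.036 = cos²(10.7°)/cos²(74.1°) ≈ 12.9.

12.9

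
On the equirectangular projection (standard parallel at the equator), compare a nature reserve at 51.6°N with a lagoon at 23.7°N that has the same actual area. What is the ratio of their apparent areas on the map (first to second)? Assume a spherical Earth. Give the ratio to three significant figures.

1.47

For the equirectangular projection with φ₀ = 0 (plate carrée), h = 1 along meridians and k = sec φ along parallels.
Areal scale at 51.6°: h·k = 1.000 × 1.610 = 1.610.
Areal scale at 23.7°: h·k = 1.000 × 1.092 = 1.092.
Ratio = 1.610/1.092 ≈ 1.47.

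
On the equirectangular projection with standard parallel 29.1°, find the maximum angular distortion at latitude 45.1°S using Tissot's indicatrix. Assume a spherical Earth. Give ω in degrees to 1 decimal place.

12.2°

The equidistant cylindrical projection with φ₀ = 29.1° has h = 1 (meridians true) and k = cos φ₀ / cos φ along parallels.
At 45.1°: h = 1.000, k = 1.238; principal scales a = 1.238, b = 1.000.
sin(ω/2) = (a − b)/(a + b) = 0.2379/2.238 = 0.1063, so ω = 2 arcsin(0.1063) ≈ 12.2°.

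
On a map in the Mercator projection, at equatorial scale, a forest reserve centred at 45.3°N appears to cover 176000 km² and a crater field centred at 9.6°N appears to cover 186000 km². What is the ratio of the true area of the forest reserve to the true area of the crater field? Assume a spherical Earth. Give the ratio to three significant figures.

Since Mercator area scale is 1/cos²φ, the true area equals the apparent area multiplied by cos²φ.
True area of forest reserve: 176000 × cos²(45.3°) = 176000 × 0.4948 = 87080 km².
True area of crater field: 186000 × cos²(9.6°) = 186000 × 0.9722 = 180800 km².
Ratio = 87080 / 180800 ≈ 0.482.

0.482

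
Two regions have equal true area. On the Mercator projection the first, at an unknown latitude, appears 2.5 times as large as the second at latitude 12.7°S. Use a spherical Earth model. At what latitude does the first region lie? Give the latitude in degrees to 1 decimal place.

51.9°

For equal true areas on Mercator, apparent areas scale as sec²φ, so the ratio is cos²φ₂ / cos²φ₁.
cos²φ₂ / cos²φ₁ = 2.5  ⇒  cos φ₁ = cos 12.7° / √2.5 = 0.9755/1.581 = 0.6170.
φ₁ = arccos(0.6170) ≈ 51.9°.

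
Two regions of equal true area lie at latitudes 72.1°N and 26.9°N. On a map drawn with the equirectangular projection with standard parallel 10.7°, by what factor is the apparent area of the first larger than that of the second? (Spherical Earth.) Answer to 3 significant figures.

In the equirectangular projection with standard parallel φ₀ = 10.7° (x = Rλ cos φ₀, y = Rφ), meridians are true-scale (h = 1) and the parallel scale is k = cos φ₀ / cos φ.
Areal scale at 72.1°: h·k = 1.000 × 3.197 = 3.197.
Areal scale at 26.9°: h·k = 1.000 × 1.102 = 1.102.
Ratio = 3.197/1.102 ≈ 2.90.

2.90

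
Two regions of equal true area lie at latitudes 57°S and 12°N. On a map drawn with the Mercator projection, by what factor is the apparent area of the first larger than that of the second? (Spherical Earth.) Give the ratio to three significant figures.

On Mercator, area is exaggerated by sec²φ = 1/cos²φ.
At 57°: sec²(57°) = 1/0.5446² = 3.371.
At 12°: sec²(12°) = 1/0.9781² = 1.045.
Ratio = 3.371/1.045 = cos²(12°)/cos²(57°) ≈ 3.23.

3.23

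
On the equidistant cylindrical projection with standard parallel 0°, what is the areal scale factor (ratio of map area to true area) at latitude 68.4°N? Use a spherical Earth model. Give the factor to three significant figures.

2.72

In the plate carrée (x = Rλ, y = Rφ), meridians are true-scale (h = 1) and parallels are stretched by k = sec φ.
Areal scale = h·k = 1 × sec φ; at 68.4°, h = 1.000, k = 2.716, so h·k = 2.716.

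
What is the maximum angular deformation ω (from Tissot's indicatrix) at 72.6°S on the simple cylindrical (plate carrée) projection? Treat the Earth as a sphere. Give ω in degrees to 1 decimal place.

65.3°

For the equirectangular projection with φ₀ = 0 (plate carrée), h = 1 along meridians and k = sec φ along parallels.
At 72.6°: h = 1.000, k = 3.344; principal scales a = 3.344, b = 1.000.
sin(ω/2) = (a − b)/(a + b) = 2.344/4.344 = 0.5396, so ω = 2 arcsin(0.5396) ≈ 65.3°.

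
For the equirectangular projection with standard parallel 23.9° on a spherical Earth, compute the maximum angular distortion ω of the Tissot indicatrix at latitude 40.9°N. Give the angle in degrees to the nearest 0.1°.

The equidistant cylindrical projection with φ₀ = 23.9° has h = 1 (meridians true) and k = cos φ₀ / cos φ along parallels.
At 40.9°: h = 1.000, k = 1.210; principal scales a = 1.210, b = 1.000.
sin(ω/2) = (a − b)/(a + b) = 0.2096/2.210 = 0.09484, so ω = 2 arcsin(0.09484) ≈ 10.9°.

10.9°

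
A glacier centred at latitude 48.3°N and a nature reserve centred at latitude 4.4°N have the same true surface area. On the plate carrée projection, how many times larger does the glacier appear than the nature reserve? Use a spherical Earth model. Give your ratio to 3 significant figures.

1.50

In the plate carrée (x = Rλ, y = Rφ), meridians are true-scale (h = 1) and parallels are stretched by k = sec φ.
Areal scale at 48.3°: h·k = 1.000 × 1.503 = 1.503.
Areal scale at 4.4°: h·k = 1.000 × 1.003 = 1.003.
Ratio = 1.503/1.003 ≈ 1.50.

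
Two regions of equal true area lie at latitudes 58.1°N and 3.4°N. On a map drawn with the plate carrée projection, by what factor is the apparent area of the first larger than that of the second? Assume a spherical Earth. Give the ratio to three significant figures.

For the equirectangular projection with φ₀ = 0 (plate carrée), h = 1 along meridians and k = sec φ along parallels.
Areal scale at 58.1°: h·k = 1.000 × 1.892 = 1.892.
Areal scale at 3.4°: h·k = 1.000 × 1.002 = 1.002.
Ratio = 1.892/1.002 ≈ 1.89.

1.89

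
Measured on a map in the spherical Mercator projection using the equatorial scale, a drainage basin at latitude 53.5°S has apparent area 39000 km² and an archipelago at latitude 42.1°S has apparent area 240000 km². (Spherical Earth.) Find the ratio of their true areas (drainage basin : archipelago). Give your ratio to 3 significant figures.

0.104

Mercator's areal exaggeration is sec²φ; hence true area = (apparent area) · cos²φ.
True area of drainage basin: 39000 × cos²(53.5°) = 39000 × 0.3538 = 13800 km².
True area of archipelago: 240000 × cos²(42.1°) = 240000 × 0.5505 = 132100 km².
Ratio = 13800 / 132100 ≈ 0.104.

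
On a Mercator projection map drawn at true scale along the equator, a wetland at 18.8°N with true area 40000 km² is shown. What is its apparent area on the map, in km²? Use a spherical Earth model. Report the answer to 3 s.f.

44600 km²

Mercator is conformal, so the point scale is isotropic: h = k = sec φ = 1/cos φ.
Areal scale = k² = sec²φ = 1/cos²(18.8°) = 1/0.9466² = 1.116.
Apparent area = 40000 × 1.116 ≈ 44600 km².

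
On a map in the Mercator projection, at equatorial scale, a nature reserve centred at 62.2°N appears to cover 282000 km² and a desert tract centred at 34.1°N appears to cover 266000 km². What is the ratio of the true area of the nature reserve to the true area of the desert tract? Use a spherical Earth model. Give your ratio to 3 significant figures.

0.336

On Mercator the areal scale is sec²φ, so true area = apparent × cos²φ.
True area of nature reserve: 282000 × cos²(62.2°) = 282000 × 0.2175 = 61340 km².
True area of desert tract: 266000 × cos²(34.1°) = 266000 × 0.6857 = 182400 km².
Ratio = 61340 / 182400 ≈ 0.336.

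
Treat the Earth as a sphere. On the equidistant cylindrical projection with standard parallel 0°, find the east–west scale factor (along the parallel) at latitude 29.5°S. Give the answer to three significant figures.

1.15

Plate carrée maps x = Rλ, y = Rφ. The meridian scale is h = 1 and the parallel scale is k = 1/cos φ = sec φ.
k = 1/cos 29.5° = 1/0.8704 = 1.149.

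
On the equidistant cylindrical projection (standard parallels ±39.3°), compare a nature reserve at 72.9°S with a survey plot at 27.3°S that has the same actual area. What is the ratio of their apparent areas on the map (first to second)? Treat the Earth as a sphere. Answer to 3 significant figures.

With standard parallel φ₀ = 39.3°, the equirectangular projection gives x = Rλ cos φ₀, y = Rφ, so h = 1 and k = cos 39.3° / cos φ.
Areal scale at 72.9°: h·k = 1.000 × 2.632 = 2.632.
Areal scale at 27.3°: h·k = 1.000 × 0.8708 = 0.8708.
Ratio = 2.632/0.8708 ≈ 3.02.

3.02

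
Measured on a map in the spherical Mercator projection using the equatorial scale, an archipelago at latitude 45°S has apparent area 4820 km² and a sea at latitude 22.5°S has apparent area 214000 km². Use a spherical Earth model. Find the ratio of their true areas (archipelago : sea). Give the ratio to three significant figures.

Since Mercator area scale is 1/cos²φ, the true area equals the apparent area multiplied by cos²φ.
True area of archipelago: 4820 × cos²(45°) = 4820 × 0.5000 = 2410 km².
True area of sea: 214000 × cos²(22.5°) = 214000 × 0.8536 = 182700 km².
Ratio = 2410 / 182700 ≈ 0.0132.

0.0132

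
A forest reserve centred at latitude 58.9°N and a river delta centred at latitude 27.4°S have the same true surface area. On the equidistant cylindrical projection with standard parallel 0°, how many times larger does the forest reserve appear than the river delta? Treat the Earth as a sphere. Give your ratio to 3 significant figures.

1.72

In the plate carrée (x = Rλ, y = Rφ), meridians are true-scale (h = 1) and parallels are stretched by k = sec φ.
Areal scale at 58.9°: h·k = 1.000 × 1.936 = 1.936.
Areal scale at 27.4°: h·k = 1.000 × 1.126 = 1.126.
Ratio = 1.936/1.126 ≈ 1.72.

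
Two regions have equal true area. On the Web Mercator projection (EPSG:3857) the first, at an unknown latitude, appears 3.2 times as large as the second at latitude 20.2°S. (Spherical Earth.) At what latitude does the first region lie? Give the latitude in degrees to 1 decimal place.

58.4°

On Mercator, (apparent₁)/(apparent₂) = sec²φ₁ / sec²φ₂ when true areas are equal.
cos²φ₂ / cos²φ₁ = 3.2  ⇒  cos φ₁ = cos 20.2° / √3.2 = 0.9385/1.789 = 0.5246.
φ₁ = arccos(0.5246) ≈ 58.4°.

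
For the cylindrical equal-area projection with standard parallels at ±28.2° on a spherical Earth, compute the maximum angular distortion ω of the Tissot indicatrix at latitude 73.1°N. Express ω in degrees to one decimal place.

For cylindrical equal-area with standard parallel φ₀, h = cos φ / cos φ₀ and k = cos φ₀ / cos φ, so h·k = 1.
At 73.1°: h = 0.3299, k = 3.032; principal scales a = 3.032, b = 0.3299.
sin(ω/2) = (a − b)/(a + b) = 2.702/3.361 = 0.8037, so ω = 2 arcsin(0.8037) ≈ 107.0°.

107.0°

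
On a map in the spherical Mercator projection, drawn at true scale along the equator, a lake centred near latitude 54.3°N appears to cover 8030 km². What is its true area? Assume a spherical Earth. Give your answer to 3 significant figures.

For Mercator, h = k = sec φ (a conformal cylindrical projection has a single point scale, 1/cos φ).
Areal scale = k² = sec²φ = 1/cos²(54.3°) = 1/0.5835² = 2.937.
True area = apparent / (areal scale) = 8030 / 2.937 ≈ 2730 km².

2730 km²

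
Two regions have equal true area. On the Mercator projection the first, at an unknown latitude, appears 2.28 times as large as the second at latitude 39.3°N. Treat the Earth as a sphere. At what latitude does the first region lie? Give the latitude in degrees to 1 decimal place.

Mercator areal scale is sec²φ, so apparent-area ratio = sec²φ₁ / sec²φ₂ = cos²φ₂ / cos²φ₁.
cos²φ₂ / cos²φ₁ = 2.28  ⇒  cos φ₁ = cos 39.3° / √2.28 = 0.7738/1.510 = 0.5125.
φ₁ = arccos(0.5125) ≈ 59.2°.

59.2°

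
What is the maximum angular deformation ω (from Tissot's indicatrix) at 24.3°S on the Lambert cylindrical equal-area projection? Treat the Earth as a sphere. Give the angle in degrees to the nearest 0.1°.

10.6°

The Lambert cylindrical equal-area projection is the cylindrical equal-area projection with its standard parallel at the equator (φ₀ = 0). Cylindrical equal-area (φ₀ = 0°): h = cos φ / cos 0° along meridians, k = cos 0° / cos φ along parallels; h·k = 1.
At 24.3°: h = 0.9114, k = 1.097; principal scales a = 1.097, b = 0.9114.
sin(ω/2) = (a − b)/(a + b) = 0.1858/2.009 = 0.09250, so ω = 2 arcsin(0.09250) ≈ 10.6°.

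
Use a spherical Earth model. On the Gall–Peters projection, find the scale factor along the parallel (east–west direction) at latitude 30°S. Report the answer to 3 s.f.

0.816

Gall–Peters is a cylindrical equal-area projection with standard parallels at ±45°. A cylindrical equal-area projection with standard parallel φ₀ has meridian scale h = cos φ / cos φ₀ and parallel scale k = cos φ₀ / cos φ (so areas are preserved, h·k = 1).
k = cos 45° / cos 30° = 0.7071/0.8660 = 0.8165.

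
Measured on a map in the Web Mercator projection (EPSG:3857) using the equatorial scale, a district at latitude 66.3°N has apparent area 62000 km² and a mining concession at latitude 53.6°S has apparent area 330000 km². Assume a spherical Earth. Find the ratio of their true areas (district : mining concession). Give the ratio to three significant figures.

0.0862

Since Mercator area scale is 1/cos²φ, the true area equals the apparent area multiplied by cos²φ.
True area of district: 62000 × cos²(66.3°) = 62000 × 0.1616 = 10020 km².
True area of mining concession: 330000 × cos²(53.6°) = 330000 × 0.3521 = 116200 km².
Ratio = 10020 / 116200 ≈ 0.0862.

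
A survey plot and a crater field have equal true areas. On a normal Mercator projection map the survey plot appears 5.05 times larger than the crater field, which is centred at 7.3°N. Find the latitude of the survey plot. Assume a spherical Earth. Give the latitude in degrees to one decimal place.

Mercator areal scale is sec²φ, so apparent-area ratio = sec²φ₁ / sec²φ₂ = cos²φ₂ / cos²φ₁.
cos²φ₂ / cos²φ₁ = 5.05  ⇒  cos φ₁ = cos 7.3° / √5.05 = 0.9919/2.247 = 0.4414.
φ₁ = arccos(0.4414) ≈ 63.8°.

63.8°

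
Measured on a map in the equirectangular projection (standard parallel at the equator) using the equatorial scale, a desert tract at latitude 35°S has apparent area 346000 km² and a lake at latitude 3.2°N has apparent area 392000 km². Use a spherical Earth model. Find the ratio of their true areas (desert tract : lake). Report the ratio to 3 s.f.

0.724

Plate carrée has h = 1 and k = sec φ, giving areal scale sec φ; true area = (apparent area) · cos φ.
True area of desert tract: 346000 × cos(35°) = 346000 × 0.8192 = 283400 km².
True area of lake: 392000 × cos(3.2°) = 392000 × 0.9984 = 391400 km².
Ratio = 283400 / 391400 ≈ 0.724.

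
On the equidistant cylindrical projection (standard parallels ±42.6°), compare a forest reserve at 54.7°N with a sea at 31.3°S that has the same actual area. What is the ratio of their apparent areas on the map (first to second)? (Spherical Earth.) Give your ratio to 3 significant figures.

With standard parallel φ₀ = 42.6°, the equirectangular projection gives x = Rλ cos φ₀, y = Rφ, so h = 1 and k = cos 42.6° / cos φ.
Areal scale at 54.7°: h·k = 1.000 × 1.274 = 1.274.
Areal scale at 31.3°: h·k = 1.000 × 0.8615 = 0.8615.
Ratio = 1.274/0.8615 ≈ 1.48.

1.48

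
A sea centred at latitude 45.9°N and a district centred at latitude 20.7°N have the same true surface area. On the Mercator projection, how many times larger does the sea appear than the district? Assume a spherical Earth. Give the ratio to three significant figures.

On Mercator, area is exaggerated by sec²φ = 1/cos²φ.
At 45.9°: sec²(45.9°) = 1/0.6959² = 2.065.
At 20.7°: sec²(20.7°) = 1/0.9354² = 1.143.
Ratio = 2.065/1.143 = cos²(20.7°)/cos²(45.9°) ≈ 1.81.

1.81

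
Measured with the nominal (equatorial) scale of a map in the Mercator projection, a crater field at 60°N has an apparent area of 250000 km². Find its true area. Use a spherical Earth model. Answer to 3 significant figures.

62500 km²

Mercator is conformal, so the point scale is isotropic: h = k = sec φ = 1/cos φ.
Areal scale = k² = sec²φ = 1/cos²(60°) = 1/0.5000² = 4.000.
True area = apparent / (areal scale) = 250000 / 4.000 ≈ 62500 km².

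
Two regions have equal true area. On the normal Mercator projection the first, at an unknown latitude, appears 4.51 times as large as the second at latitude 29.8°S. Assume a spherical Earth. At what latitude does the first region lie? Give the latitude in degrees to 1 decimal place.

Mercator areal scale is sec²φ, so apparent-area ratio = sec²φ₁ / sec²φ₂ = cos²φ₂ / cos²φ₁.
cos²φ₂ / cos²φ₁ = 4.51  ⇒  cos φ₁ = cos 29.8° / √4.51 = 0.8678/2.124 = 0.4086.
φ₁ = arccos(0.4086) ≈ 65.9°.

65.9°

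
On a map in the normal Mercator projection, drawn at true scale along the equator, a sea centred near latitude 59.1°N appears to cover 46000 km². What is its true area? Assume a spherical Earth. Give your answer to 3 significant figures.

12100 km²

Mercator is conformal, so the point scale is isotropic: h = k = sec φ = 1/cos φ.
Areal scale = k² = sec²φ = 1/cos²(59.1°) = 1/0.5135² = 3.792.
True area = apparent / (areal scale) = 46000 / 3.792 ≈ 12100 km².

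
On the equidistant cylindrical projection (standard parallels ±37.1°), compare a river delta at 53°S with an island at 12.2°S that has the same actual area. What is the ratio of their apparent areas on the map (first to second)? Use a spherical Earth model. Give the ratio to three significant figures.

1.62

With standard parallel φ₀ = 37.1°, the equirectangular projection gives x = Rλ cos φ₀, y = Rφ, so h = 1 and k = cos 37.1° / cos φ.
Areal scale at 53°: h·k = 1.000 × 1.325 = 1.325.
Areal scale at 12.2°: h·k = 1.000 × 0.8160 = 0.8160.
Ratio = 1.325/0.8160 ≈ 1.62.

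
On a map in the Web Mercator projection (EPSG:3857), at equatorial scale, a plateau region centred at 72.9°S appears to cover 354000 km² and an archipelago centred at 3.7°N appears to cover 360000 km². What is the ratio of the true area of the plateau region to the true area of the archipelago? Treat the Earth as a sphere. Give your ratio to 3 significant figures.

0.0854

On Mercator the areal scale is sec²φ, so true area = apparent × cos²φ.
True area of plateau region: 354000 × cos²(72.9°) = 354000 × 0.08646 = 30610 km².
True area of archipelago: 360000 × cos²(3.7°) = 360000 × 0.9958 = 358500 km².
Ratio = 30610 / 358500 ≈ 0.0854.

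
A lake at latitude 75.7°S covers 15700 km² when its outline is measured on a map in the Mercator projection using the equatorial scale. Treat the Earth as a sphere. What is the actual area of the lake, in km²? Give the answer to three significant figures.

958 km²

For Mercator, h = k = sec φ (a conformal cylindrical projection has a single point scale, 1/cos φ).
Areal scale = k² = sec²φ = 1/cos²(75.7°) = 1/0.2470² = 16.39.
True area = apparent / (areal scale) = 15700 / 16.39 ≈ 958 km².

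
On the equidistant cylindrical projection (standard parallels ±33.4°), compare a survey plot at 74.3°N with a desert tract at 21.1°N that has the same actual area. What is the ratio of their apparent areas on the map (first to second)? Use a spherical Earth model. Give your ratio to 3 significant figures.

The equidistant cylindrical projection with φ₀ = 33.4° has h = 1 (meridians true) and k = cos φ₀ / cos φ along parallels.
Areal scale at 74.3°: h·k = 1.000 × 3.085 = 3.085.
Areal scale at 21.1°: h·k = 1.000 × 0.8948 = 0.8948.
Ratio = 3.085/0.8948 ≈ 3.45.

3.45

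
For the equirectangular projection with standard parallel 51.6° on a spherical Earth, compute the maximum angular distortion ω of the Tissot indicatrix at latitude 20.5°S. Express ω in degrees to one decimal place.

With standard parallel φ₀ = 51.6°, the equirectangular projection gives x = Rλ cos φ₀, y = Rφ, so h = 1 and k = cos 51.6° / cos φ.
At 20.5°: h = 1.000, k = 0.6631; principal scales a = 1.000, b = 0.6631.
sin(ω/2) = (a − b)/(a + b) = 0.3369/1.663 = 0.2025, so ω = 2 arcsin(0.2025) ≈ 23.4°.

23.4°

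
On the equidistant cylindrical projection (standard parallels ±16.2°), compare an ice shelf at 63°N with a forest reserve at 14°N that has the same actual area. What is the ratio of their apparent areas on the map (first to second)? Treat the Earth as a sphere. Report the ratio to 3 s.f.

2.14

The equidistant cylindrical projection with φ₀ = 16.2° has h = 1 (meridians true) and k = cos φ₀ / cos φ along parallels.
Areal scale at 63°: h·k = 1.000 × 2.115 = 2.115.
Areal scale at 14°: h·k = 1.000 × 0.9897 = 0.9897.
Ratio = 2.115/0.9897 ≈ 2.14.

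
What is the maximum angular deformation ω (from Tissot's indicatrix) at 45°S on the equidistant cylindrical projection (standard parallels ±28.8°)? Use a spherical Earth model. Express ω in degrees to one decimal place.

12.3°

In the equirectangular projection with standard parallel φ₀ = 28.8° (x = Rλ cos φ₀, y = Rφ), meridians are true-scale (h = 1) and the parallel scale is k = cos φ₀ / cos φ.
At 45°: h = 1.000, k = 1.239; principal scales a = 1.239, b = 1.000.
sin(ω/2) = (a − b)/(a + b) = 0.2393/2.239 = 0.1069, so ω = 2 arcsin(0.1069) ≈ 12.3°.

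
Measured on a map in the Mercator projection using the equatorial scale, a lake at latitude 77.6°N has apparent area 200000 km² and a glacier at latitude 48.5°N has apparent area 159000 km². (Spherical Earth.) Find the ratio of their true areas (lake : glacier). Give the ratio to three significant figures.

On Mercator the areal scale is sec²φ, so true area = apparent × cos²φ.
True area of lake: 200000 × cos²(77.6°) = 200000 × 0.04611 = 9222 km².
True area of glacier: 159000 × cos²(48.5°) = 159000 × 0.4391 = 69810 km².
Ratio = 9222 / 69810 ≈ 0.132.

0.132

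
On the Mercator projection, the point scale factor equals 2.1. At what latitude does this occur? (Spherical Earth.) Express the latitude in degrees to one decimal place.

Mercator scale is k = sec φ = 1/cos φ.
1/cos φ = 2.1  ⇒  cos φ = 0.4762  ⇒  φ = arccos(0.4762) ≈ 61.6°.

61.6°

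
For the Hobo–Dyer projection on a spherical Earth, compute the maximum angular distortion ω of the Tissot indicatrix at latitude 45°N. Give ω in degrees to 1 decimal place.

Hobo–Dyer is a cylindrical equal-area projection with standard parallels at ±37.5°. A cylindrical equal-area projection with standard parallel φ₀ has meridian scale h = cos φ / cos φ₀ and parallel scale k = cos φ₀ / cos φ (so areas are preserved, h·k = 1).
At 45°: h = 0.8913, k = 1.122; principal scales a = 1.122, b = 0.8913.
sin(ω/2) = (a − b)/(a + b) = 0.2307/2.013 = 0.1146, so ω = 2 arcsin(0.1146) ≈ 13.2°.

13.2°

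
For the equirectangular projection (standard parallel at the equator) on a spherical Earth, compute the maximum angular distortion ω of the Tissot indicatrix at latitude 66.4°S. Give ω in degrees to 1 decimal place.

In the plate carrée (x = Rλ, y = Rφ), meridians are true-scale (h = 1) and parallels are stretched by k = sec φ.
At 66.4°: h = 1.000, k = 2.498; principal scales a = 2.498, b = 1.000.
sin(ω/2) = (a − b)/(a + b) = 1.498/3.498 = 0.4282, so ω = 2 arcsin(0.4282) ≈ 50.7°.

50.7°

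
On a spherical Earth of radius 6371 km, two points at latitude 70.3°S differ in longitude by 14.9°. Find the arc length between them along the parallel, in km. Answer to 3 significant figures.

Arc length along a parallel = R cos φ · Δλ (with Δλ in radians).
= 6371 × cos 70.3° × (14.9° × π/180) = 6371 × 0.3371 × 0.2601 ≈ 559 km.

559 km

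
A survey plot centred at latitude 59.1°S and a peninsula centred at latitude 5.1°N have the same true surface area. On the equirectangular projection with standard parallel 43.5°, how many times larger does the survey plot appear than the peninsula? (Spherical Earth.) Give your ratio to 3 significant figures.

With standard parallel φ₀ = 43.5°, the equirectangular projection gives x = Rλ cos φ₀, y = Rφ, so h = 1 and k = cos 43.5° / cos φ.
Areal scale at 59.1°: h·k = 1.000 × 1.412 = 1.412.
Areal scale at 5.1°: h·k = 1.000 × 0.7283 = 0.7283.
Ratio = 1.412/0.7283 ≈ 1.94.

1.94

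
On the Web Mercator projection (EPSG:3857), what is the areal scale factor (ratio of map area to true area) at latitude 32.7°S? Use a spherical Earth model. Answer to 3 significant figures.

Mercator is conformal, so the point scale is isotropic: h = k = sec φ = 1/cos φ.
Areal scale = k² = sec²φ = 1/cos²(32.7°) = 1/0.8415² = 1.412.

1.41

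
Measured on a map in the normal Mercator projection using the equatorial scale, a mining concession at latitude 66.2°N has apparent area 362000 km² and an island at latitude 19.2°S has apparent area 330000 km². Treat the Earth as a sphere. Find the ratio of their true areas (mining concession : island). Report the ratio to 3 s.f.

0.200

Since Mercator area scale is 1/cos²φ, the true area equals the apparent area multiplied by cos²φ.
True area of mining concession: 362000 × cos²(66.2°) = 362000 × 0.1628 = 58950 km².
True area of island: 330000 × cos²(19.2°) = 330000 × 0.8918 = 294300 km².
Ratio = 58950 / 294300 ≈ 0.200.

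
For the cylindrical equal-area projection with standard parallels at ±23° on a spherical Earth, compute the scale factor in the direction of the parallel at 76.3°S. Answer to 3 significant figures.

3.89

For cylindrical equal-area with standard parallel φ₀, h = cos φ / cos φ₀ and k = cos φ₀ / cos φ, so h·k = 1.
k = cos 23° / cos 76.3° = 0.9205/0.2368 = 3.887.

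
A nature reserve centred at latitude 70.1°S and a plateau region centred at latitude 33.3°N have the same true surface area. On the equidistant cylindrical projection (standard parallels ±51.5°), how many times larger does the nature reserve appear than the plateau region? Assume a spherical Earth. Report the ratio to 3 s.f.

2.46

The equidistant cylindrical projection with φ₀ = 51.5° has h = 1 (meridians true) and k = cos φ₀ / cos φ along parallels.
Areal scale at 70.1°: h·k = 1.000 × 1.829 = 1.829.
Areal scale at 33.3°: h·k = 1.000 × 0.7448 = 0.7448.
Ratio = 1.829/0.7448 ≈ 2.46.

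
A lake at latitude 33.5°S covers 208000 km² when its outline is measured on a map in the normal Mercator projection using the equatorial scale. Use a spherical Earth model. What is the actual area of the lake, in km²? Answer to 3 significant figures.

The Mercator projection is conformal; its linear scale factor is the same in every direction and equals sec φ = 1/cos φ.
Areal scale = k² = sec²φ = 1/cos²(33.5°) = 1/0.8339² = 1.438.
True area = apparent / (areal scale) = 208000 / 1.438 ≈ 145000 km².

145000 km²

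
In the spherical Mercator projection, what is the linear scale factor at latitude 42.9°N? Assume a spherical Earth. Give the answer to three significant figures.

Mercator is conformal, so the point scale is isotropic: h = k = sec φ = 1/cos φ.
k = 1/cos 42.9° = 1/0.7325 = 1.365.

1.37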